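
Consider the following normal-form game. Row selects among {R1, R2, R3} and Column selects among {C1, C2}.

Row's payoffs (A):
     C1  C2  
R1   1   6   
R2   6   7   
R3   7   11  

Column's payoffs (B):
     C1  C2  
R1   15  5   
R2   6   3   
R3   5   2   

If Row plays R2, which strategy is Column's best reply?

With Row fixed at R2, Column's payoffs are: C1 → 6, C2 → 3.
The maximum is 6, achieved by C1.

C1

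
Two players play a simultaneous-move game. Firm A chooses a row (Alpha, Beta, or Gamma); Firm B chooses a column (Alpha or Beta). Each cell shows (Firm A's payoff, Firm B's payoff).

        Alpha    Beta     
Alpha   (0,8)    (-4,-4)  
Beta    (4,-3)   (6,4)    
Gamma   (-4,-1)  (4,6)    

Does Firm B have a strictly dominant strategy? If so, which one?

No strictly dominant strategy

A strategy is strictly dominant if it gives Firm B a strictly higher payoff than every other strategy, against every choice by the opponent.
Alpha is not dominant: against Beta, Beta gives 4 > -3.
Beta is not dominant: against Alpha, Alpha gives 8 > -4.
No single strategy is best against every opponent action.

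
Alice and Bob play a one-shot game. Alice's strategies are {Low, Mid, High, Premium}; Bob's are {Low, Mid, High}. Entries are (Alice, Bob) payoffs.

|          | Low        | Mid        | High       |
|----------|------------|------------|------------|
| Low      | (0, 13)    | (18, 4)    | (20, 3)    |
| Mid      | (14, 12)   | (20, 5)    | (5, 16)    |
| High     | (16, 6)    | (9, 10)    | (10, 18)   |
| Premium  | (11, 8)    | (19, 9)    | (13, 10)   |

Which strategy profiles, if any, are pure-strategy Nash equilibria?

A profile is a Nash equilibrium when each player is best-responding to the other.
Alice's best responses — vs Low: High (payoff 16); vs Mid: Mid (payoff 20); vs High: Low (payoff 20).
Bob's best responses — vs Low: Low (payoff 13); vs Mid: High (payoff 16); vs High: High (payoff 18); vs Premium: High (payoff 10).
No cell has both players best-responding. For instance, Alice's best reply to Low is High, but against High Bob prefers High over Low.

No pure-strategy Nash equilibrium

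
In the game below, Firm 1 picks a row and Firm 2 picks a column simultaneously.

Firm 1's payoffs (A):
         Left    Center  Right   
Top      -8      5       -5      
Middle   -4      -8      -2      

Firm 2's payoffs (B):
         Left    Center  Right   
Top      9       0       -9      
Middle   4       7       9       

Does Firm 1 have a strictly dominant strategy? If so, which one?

None

A strategy is strictly dominant if it gives Firm 1 a strictly higher payoff than every other strategy, against every choice by the opponent.
Top is not dominant: against Left, Middle gives -4 > -8.
Middle is not dominant: against Center, Top gives 5 > -8.
No single strategy is best against every opponent action.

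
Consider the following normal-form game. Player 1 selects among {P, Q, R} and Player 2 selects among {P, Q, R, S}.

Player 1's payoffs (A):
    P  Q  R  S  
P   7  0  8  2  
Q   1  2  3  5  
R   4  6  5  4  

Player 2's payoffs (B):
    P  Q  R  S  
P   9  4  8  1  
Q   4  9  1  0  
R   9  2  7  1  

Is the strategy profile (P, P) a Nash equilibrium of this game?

Holding Player 2 at P: Player 1 gets 7 from P, versus 1 from Q, 4 from R. No profitable deviation for Player 1.
Holding Player 1 at P: Player 2 gets 9 from P, versus 4 from Q, 8 from R, 1 from S. No profitable deviation for Player 2 either.

Yes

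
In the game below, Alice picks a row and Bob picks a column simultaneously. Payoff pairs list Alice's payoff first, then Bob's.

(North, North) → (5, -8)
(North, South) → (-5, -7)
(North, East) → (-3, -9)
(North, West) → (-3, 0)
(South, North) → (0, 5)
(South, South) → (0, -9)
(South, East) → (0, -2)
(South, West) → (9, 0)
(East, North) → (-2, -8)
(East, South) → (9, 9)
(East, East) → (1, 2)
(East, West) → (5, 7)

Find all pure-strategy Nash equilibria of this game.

(East, South)

Find each player's best response to every opponent strategy; NE are the intersections.
Alice's best responses — vs North: North (payoff 5); vs South: East (payoff 9); vs East: East (payoff 1); vs West: South (payoff 9).
Bob's best responses — vs North: West (payoff 0); vs South: North (payoff 5); vs East: South (payoff 9).
The only mutual best response is (East, South); neither player gains by switching there.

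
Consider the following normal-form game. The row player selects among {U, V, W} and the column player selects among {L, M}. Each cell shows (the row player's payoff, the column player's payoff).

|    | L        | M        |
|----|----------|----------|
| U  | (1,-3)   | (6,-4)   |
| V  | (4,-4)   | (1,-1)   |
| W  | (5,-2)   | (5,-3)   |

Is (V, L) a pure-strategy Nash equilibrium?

Holding the column player at L: the row player gets 4 from V but could get 5 by switching to W. The row player has a profitable deviation.

No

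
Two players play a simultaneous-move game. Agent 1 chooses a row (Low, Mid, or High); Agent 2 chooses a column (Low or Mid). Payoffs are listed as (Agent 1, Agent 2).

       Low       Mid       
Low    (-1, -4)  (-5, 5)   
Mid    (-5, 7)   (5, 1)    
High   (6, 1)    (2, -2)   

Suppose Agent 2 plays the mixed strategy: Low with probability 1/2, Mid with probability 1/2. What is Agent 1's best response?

Compute Agent 1's expected payoff from each pure strategy against the given mix.
Low: (1/2)·(-1) + (1/2)·(-5) = -3
Mid: (1/2)·(-5) + (1/2)·5 = 0
High: (1/2)·6 + (1/2)·2 = 4
Highest expected payoff is 4, from High.

High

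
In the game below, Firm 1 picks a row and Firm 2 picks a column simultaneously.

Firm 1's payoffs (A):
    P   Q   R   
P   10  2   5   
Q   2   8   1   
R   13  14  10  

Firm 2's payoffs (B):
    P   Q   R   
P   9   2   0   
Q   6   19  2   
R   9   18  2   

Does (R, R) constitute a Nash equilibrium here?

No

Holding Firm 2 at R: Firm 1 gets 10 from R, versus 5 from P, 1 from Q. No profitable deviation for Firm 1.
Holding Firm 1 at R: Firm 2 gets 2 from R but could get 18 by switching to Q. Firm 2 has a profitable deviation.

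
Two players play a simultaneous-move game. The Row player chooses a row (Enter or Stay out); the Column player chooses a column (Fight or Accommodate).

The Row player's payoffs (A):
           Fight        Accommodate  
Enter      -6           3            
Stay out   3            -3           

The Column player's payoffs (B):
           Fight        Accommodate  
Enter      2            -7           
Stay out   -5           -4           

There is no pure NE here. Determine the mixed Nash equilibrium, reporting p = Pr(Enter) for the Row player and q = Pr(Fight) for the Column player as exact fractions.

Each player's mixing probability is pinned down by making the *other* player indifferent.
The Column player indifferent between Fight and Accommodate: p·2 + (1−p)·(-5) = p·(-7) + (1−p)·(-4) ⟹ (-5) + 7p = (-4) + (-3)p ⟹ p = 1/10.
The Row player indifferent between Enter and Stay out: q·(-6) + (1−q)·3 = q·3 + (1−q)·(-3) ⟹ 3 + (-9)q = (-3) + 6q ⟹ q = 2/5.

p = 1/10, q = 2/5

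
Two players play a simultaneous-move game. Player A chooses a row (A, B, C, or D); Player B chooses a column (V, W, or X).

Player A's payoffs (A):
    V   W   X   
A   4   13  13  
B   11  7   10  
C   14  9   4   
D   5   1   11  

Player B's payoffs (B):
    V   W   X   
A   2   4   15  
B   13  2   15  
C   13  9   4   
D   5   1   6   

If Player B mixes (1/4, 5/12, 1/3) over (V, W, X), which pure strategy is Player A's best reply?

A

Player A's best reply maximizes expected payoff against the mix.
A: (1/4)·4 + (5/12)·13 + (1/3)·13 = 43/4
B: (1/4)·11 + (5/12)·7 + (1/3)·10 = 9
C: (1/4)·14 + (5/12)·9 + (1/3)·4 = 103/12
D: (1/4)·5 + (5/12)·1 + (1/3)·11 = 16/3
Highest expected payoff is 43/4, from A.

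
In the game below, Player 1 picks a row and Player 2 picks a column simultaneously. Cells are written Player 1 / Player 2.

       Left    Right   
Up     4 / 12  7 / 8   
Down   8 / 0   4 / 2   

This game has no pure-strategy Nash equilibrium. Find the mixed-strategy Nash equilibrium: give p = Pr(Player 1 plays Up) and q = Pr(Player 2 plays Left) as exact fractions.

p = 1/3, q = 3/7

Each player's mixing probability is pinned down by making the *other* player indifferent.
Player 2 indifferent between Left and Right: p·12 + (1−p)·0 = p·8 + (1−p)·2 ⟹ 0 + 12p = 2 + 6p ⟹ p = 1/3.
Player 1 indifferent between Up and Down: q·4 + (1−q)·7 = q·8 + (1−q)·4 ⟹ 7 + (-3)q = 4 + 4q ⟹ q = 3/7.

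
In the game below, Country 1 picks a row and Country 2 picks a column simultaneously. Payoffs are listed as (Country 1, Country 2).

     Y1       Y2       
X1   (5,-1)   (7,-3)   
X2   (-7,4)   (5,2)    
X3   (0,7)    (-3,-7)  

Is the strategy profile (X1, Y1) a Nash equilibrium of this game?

Holding Country 2 at Y1: Country 1 gets 5 from X1, versus -7 from X2, 0 from X3. No profitable deviation for Country 1.
Holding Country 1 at X1: Country 2 gets -1 from Y1, versus -3 from Y2. No profitable deviation for Country 2 either.

Yes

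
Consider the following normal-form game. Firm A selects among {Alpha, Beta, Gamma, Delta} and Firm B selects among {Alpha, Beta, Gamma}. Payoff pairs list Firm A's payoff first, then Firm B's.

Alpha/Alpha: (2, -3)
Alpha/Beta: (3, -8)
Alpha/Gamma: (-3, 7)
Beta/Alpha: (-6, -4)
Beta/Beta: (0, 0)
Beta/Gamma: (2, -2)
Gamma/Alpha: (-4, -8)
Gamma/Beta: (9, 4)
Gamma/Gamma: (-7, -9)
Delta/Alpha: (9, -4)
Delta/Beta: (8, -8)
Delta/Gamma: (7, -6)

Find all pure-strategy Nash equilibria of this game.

Check mutual best responses: a cell is a NE iff neither player can gain by unilaterally deviating.
Firm A's best responses — vs Alpha: Delta (payoff 9); vs Beta: Gamma (payoff 9); vs Gamma: Delta (payoff 7).
Firm B's best responses — vs Alpha: Gamma (payoff 7); vs Beta: Beta (payoff 0); vs Gamma: Beta (payoff 4); vs Delta: Alpha (payoff -4).
Mutual best responses occur at (Gamma, Beta) and (Delta, Alpha); at each, neither player gains by switching.

(Gamma, Beta) and (Delta, Alpha)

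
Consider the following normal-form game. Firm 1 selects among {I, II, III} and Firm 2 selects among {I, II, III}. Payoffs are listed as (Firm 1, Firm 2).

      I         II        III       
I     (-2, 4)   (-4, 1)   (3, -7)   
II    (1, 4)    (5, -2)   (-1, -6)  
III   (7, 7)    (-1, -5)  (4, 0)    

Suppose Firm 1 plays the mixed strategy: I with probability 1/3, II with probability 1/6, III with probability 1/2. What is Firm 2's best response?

I

Compute Firm 2's expected payoff from each pure strategy against the given mix.
I: (1/3)·4 + (1/6)·4 + (1/2)·7 = 11/2
II: (1/3)·1 + (1/6)·(-2) + (1/2)·(-5) = -5/2
III: (1/3)·(-7) + (1/6)·(-6) + (1/2)·0 = -10/3
Highest expected payoff is 11/2, from I.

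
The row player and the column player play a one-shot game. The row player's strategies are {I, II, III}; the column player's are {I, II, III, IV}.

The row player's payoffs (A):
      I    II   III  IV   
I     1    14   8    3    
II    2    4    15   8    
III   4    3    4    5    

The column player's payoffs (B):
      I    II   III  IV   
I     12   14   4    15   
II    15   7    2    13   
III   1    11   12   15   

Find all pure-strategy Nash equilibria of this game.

There is no pure-strategy Nash equilibrium

A profile is a Nash equilibrium when each player is best-responding to the other.
The row player's best responses — vs I: III (payoff 4); vs II: I (payoff 14); vs III: II (payoff 15); vs IV: II (payoff 8).
The column player's best responses — vs I: IV (payoff 15); vs II: I (payoff 15); vs III: IV (payoff 15).
No cell has both players best-responding. For instance, the row player's best reply to III is II, but against II the column player prefers I over III.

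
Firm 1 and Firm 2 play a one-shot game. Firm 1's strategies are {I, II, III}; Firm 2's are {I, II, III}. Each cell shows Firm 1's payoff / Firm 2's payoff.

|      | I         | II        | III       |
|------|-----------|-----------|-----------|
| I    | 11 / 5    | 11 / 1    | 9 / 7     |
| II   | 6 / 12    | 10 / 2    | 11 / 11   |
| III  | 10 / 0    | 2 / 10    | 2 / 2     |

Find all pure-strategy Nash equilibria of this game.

A profile is a Nash equilibrium when each player is best-responding to the other.
Firm 1's best responses — vs I: I (payoff 11); vs II: I (payoff 11); vs III: II (payoff 11).
Firm 2's best responses — vs I: III (payoff 7); vs II: I (payoff 12); vs III: II (payoff 10).
No cell has both players best-responding. For instance, Firm 1's best reply to II is I, but against I Firm 2 prefers III over II.

There is no pure-strategy Nash equilibrium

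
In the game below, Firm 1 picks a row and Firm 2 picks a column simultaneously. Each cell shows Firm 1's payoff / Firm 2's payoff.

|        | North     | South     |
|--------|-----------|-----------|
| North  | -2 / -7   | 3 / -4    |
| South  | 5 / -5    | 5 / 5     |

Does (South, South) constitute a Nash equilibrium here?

Holding Firm 2 at South: Firm 1 gets 5 from South, versus 3 from North. No profitable deviation for Firm 1.
Holding Firm 1 at South: Firm 2 gets 5 from South, versus -5 from North. No profitable deviation for Firm 2 either.

Yes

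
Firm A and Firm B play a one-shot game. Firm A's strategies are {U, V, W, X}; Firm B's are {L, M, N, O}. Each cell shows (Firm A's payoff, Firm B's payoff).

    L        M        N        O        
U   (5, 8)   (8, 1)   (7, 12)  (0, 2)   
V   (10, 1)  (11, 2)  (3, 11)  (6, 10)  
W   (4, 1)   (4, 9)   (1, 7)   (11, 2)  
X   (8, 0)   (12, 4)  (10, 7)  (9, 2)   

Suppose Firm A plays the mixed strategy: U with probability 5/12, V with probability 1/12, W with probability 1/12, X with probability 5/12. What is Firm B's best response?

Compute Firm B's expected payoff from each pure strategy against the given mix.
L: (5/12)·8 + (1/12)·1 + (1/12)·1 + (5/12)·0 = 7/2
M: (5/12)·1 + (1/12)·2 + (1/12)·9 + (5/12)·4 = 3
N: (5/12)·12 + (1/12)·11 + (1/12)·7 + (5/12)·7 = 113/12
O: (5/12)·2 + (1/12)·10 + (1/12)·2 + (5/12)·2 = 8/3
Highest expected payoff is 113/12, from N.

N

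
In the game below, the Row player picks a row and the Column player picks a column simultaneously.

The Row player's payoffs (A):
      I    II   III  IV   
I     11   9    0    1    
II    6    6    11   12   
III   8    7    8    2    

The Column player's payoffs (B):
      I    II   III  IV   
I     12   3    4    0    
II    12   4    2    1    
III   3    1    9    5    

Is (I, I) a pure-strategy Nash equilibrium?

Yes

Holding the Column player at I: the Row player gets 11 from I, versus 6 from II, 8 from III. No profitable deviation for the Row player.
Holding the Row player at I: the Column player gets 12 from I, versus 3 from II, 4 from III, 0 from IV. No profitable deviation for the Column player either.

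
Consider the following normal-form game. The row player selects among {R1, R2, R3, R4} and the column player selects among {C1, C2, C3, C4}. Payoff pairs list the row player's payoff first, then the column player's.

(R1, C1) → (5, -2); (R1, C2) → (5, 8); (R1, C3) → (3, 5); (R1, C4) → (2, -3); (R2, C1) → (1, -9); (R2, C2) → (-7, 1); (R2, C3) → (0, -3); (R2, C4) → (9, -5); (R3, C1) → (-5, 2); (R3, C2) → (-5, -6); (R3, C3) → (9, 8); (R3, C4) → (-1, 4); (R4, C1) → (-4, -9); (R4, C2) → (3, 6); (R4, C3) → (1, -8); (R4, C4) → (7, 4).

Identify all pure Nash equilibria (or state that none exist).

(R1, C2) and (R3, C3)

A profile is a Nash equilibrium when each player is best-responding to the other.
The row player's best responses — vs C1: R1 (payoff 5); vs C2: R1 (payoff 5); vs C3: R3 (payoff 9); vs C4: R2 (payoff 9).
The column player's best responses — vs R1: C2 (payoff 8); vs R2: C2 (payoff 1); vs R3: C3 (payoff 8); vs R4: C2 (payoff 6).
Mutual best responses occur at (R1, C2) and (R3, C3); at each, neither player gains by switching.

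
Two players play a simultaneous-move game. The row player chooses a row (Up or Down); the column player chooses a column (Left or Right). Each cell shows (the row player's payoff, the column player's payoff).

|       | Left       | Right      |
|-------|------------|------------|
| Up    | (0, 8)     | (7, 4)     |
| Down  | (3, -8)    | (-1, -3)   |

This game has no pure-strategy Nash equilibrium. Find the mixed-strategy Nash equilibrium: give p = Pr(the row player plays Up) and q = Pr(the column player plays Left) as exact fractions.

Each player's mixing probability is pinned down by making the *other* player indifferent.
The column player indifferent between Left and Right: p·8 + (1−p)·(-8) = p·4 + (1−p)·(-3) ⟹ (-8) + 16p = (-3) + 7p ⟹ p = 5/9.
The row player indifferent between Up and Down: q·0 + (1−q)·7 = q·3 + (1−q)·(-1) ⟹ 7 + (-7)q = (-1) + 4q ⟹ q = 8/11.

p = 5/9, q = 8/11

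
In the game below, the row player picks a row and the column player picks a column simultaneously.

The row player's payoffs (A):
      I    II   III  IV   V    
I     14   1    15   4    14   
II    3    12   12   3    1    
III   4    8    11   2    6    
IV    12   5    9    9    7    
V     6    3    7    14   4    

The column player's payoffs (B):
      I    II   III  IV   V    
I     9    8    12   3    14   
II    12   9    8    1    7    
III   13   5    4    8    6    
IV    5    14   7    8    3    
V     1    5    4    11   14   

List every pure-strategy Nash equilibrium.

(I, V)

Find each player's best response to every opponent strategy; NE are the intersections.
The row player's best responses — vs I: I (payoff 14); vs II: II (payoff 12); vs III: I (payoff 15); vs IV: V (payoff 14); vs V: I (payoff 14).
The column player's best responses — vs I: V (payoff 14); vs II: I (payoff 12); vs III: I (payoff 13); vs IV: II (payoff 14); vs V: V (payoff 14).
The only mutual best response is (I, V); neither player gains by switching there.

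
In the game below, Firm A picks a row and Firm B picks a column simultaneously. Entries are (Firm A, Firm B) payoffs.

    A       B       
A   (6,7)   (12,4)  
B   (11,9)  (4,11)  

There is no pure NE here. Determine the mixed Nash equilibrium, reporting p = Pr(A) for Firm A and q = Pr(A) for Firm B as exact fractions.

Each player's mixing probability is pinned down by making the *other* player indifferent.
Firm B indifferent between A and B: p·7 + (1−p)·9 = p·4 + (1−p)·11 ⟹ 9 + (-2)p = 11 + (-7)p ⟹ p = 2/5.
Firm A indifferent between A and B: q·6 + (1−q)·12 = q·11 + (1−q)·4 ⟹ 12 + (-6)q = 4 + 7q ⟹ q = 8/13.

p = 2/5, q = 8/13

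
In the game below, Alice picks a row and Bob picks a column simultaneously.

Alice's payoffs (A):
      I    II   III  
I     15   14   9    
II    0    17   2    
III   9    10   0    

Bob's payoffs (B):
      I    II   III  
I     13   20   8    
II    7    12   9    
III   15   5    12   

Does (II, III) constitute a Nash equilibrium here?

No

Holding Bob at III: Alice gets 2 from II but could get 9 by switching to I. Alice has a profitable deviation.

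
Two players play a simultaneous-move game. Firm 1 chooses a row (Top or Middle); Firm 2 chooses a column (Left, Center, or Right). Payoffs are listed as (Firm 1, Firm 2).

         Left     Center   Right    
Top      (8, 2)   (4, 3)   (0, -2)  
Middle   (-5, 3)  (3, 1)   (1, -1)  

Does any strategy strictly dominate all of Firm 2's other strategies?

No strictly dominant strategy

Check whether one of Firm 2's strategies beats all alternatives regardless of what the opponent does.
Left is not dominant: against Top, Center gives 3 > 2.
Center is not dominant: against Middle, Left gives 3 > 1.
Right is not dominant: against Top, Left gives 2 > -2.
No single strategy is best against every opponent action.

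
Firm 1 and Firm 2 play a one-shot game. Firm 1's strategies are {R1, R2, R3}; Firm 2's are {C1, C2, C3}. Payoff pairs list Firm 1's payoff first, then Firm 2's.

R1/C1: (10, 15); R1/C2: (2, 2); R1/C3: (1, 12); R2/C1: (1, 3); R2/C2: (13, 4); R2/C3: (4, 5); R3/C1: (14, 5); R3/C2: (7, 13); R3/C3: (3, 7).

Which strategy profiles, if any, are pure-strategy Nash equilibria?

Check mutual best responses: a cell is a NE iff neither player can gain by unilaterally deviating.
Firm 1's best responses — vs C1: R3 (payoff 14); vs C2: R2 (payoff 13); vs C3: R2 (payoff 4).
Firm 2's best responses — vs R1: C1 (payoff 15); vs R2: C3 (payoff 5); vs R3: C2 (payoff 13).
The only mutual best response is (R2, C3); neither player gains by switching there.

(R2, C3)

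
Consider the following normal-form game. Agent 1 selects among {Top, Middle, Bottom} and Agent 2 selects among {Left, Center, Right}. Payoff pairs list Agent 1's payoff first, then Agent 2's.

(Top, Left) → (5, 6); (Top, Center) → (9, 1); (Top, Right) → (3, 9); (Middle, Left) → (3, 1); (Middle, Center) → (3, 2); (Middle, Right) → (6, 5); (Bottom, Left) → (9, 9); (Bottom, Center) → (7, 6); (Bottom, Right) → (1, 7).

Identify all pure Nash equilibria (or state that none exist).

(Middle, Right) and (Bottom, Left)

Find each player's best response to every opponent strategy; NE are the intersections.
Agent 1's best responses — vs Left: Bottom (payoff 9); vs Center: Top (payoff 9); vs Right: Middle (payoff 6).
Agent 2's best responses — vs Top: Right (payoff 9); vs Middle: Right (payoff 5); vs Bottom: Left (payoff 9).
Mutual best responses occur at (Middle, Right) and (Bottom, Left); at each, neither player gains by switching.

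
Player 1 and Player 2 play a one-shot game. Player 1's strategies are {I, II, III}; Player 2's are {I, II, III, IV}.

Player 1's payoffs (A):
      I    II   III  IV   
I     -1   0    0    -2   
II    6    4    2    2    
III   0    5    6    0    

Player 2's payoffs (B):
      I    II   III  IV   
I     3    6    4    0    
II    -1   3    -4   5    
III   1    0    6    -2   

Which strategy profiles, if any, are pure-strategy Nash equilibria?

(II, IV) and (III, III)

Find each player's best response to every opponent strategy; NE are the intersections.
Player 1's best responses — vs I: II (payoff 6); vs II: III (payoff 5); vs III: III (payoff 6); vs IV: II (payoff 2).
Player 2's best responses — vs I: II (payoff 6); vs II: IV (payoff 5); vs III: III (payoff 6).
Mutual best responses occur at (II, IV) and (III, III); at each, neither player gains by switching.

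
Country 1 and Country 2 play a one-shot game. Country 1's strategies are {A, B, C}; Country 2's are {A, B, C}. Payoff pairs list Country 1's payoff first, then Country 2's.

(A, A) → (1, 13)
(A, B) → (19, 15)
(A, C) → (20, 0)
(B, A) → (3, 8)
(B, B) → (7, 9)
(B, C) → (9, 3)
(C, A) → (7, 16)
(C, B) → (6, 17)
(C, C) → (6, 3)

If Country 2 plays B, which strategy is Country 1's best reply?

With Country 2 fixed at B, Country 1's payoffs are: A → 19, B → 7, C → 6.
The maximum is 19, achieved by A.

A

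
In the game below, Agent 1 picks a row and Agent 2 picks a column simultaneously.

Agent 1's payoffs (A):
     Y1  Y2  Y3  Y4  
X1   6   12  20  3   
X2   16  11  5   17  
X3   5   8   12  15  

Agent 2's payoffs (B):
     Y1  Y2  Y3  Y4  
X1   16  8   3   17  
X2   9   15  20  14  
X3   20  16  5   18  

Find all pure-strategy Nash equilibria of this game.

There is no pure-strategy Nash equilibrium

Find each player's best response to every opponent strategy; NE are the intersections.
Agent 1's best responses — vs Y1: X2 (payoff 16); vs Y2: X1 (payoff 12); vs Y3: X1 (payoff 20); vs Y4: X2 (payoff 17).
Agent 2's best responses — vs X1: Y4 (payoff 17); vs X2: Y3 (payoff 20); vs X3: Y1 (payoff 20).
No cell has both players best-responding. For instance, Agent 1's best reply to Y2 is X1, but against X1 Agent 2 prefers Y4 over Y2.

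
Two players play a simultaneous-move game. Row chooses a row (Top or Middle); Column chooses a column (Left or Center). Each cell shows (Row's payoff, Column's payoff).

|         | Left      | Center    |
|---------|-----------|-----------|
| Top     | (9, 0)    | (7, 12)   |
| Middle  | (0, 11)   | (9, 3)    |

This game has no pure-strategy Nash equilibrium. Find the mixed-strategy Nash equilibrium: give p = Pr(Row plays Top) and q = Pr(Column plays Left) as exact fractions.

In a mixed NE each player is indifferent between their pure strategies, so the opponent's mix sets the indifference.
Column indifferent between Left and Center: p·0 + (1−p)·11 = p·12 + (1−p)·3 ⟹ 11 + (-11)p = 3 + 9p ⟹ p = 2/5.
Row indifferent between Top and Middle: q·9 + (1−q)·7 = q·0 + (1−q)·9 ⟹ 7 + 2q = 9 + (-9)q ⟹ q = 2/11.

p = 2/5, q = 2/11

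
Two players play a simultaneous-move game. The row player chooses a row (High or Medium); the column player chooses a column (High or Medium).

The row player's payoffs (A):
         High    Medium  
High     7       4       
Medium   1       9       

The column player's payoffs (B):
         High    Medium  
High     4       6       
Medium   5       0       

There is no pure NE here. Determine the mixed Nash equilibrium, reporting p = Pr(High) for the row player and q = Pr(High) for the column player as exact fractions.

In a mixed NE each player is indifferent between their pure strategies, so the opponent's mix sets the indifference.
The column player indifferent between High and Medium: p·4 + (1−p)·5 = p·6 + (1−p)·0 ⟹ 5 + (-1)p = 0 + 6p ⟹ p = 5/7.
The row player indifferent between High and Medium: q·7 + (1−q)·4 = q·1 + (1−q)·9 ⟹ 4 + 3q = 9 + (-8)q ⟹ q = 5/11.

p = 5/7, q = 5/11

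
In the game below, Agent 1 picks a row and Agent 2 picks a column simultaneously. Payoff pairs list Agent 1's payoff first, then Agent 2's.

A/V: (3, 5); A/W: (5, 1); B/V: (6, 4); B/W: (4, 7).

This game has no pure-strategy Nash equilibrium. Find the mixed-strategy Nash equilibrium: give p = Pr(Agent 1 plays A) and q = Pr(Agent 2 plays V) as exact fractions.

p = 3/7, q = 1/4

Each player's mixing probability is pinned down by making the *other* player indifferent.
Agent 2 indifferent between V and W: p·5 + (1−p)·4 = p·1 + (1−p)·7 ⟹ 4 + 1p = 7 + (-6)p ⟹ p = 3/7.
Agent 1 indifferent between A and B: q·3 + (1−q)·5 = q·6 + (1−q)·4 ⟹ 5 + (-2)q = 4 + 2q ⟹ q = 1/4.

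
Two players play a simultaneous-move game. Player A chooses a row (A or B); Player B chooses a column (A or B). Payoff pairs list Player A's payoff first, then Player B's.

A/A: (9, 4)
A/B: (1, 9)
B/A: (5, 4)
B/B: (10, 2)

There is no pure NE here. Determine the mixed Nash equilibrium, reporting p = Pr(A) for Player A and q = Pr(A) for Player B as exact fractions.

Each player's mixing probability is pinned down by making the *other* player indifferent.
Player B indifferent between A and B: p·4 + (1−p)·4 = p·9 + (1−p)·2 ⟹ 4 + 0p = 2 + 7p ⟹ p = 2/7.
Player A indifferent between A and B: q·9 + (1−q)·1 = q·5 + (1−q)·10 ⟹ 1 + 8q = 10 + (-5)q ⟹ q = 9/13.

p = 2/7, q = 9/13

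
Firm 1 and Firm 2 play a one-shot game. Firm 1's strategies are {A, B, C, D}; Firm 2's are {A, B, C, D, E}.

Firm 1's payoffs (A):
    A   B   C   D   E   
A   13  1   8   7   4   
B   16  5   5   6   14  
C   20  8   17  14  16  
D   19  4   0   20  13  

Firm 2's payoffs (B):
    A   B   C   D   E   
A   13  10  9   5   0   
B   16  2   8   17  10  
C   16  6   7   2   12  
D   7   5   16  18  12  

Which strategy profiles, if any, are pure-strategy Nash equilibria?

(C, A) and (D, D)

A profile is a Nash equilibrium when each player is best-responding to the other.
Firm 1's best responses — vs A: C (payoff 20); vs B: C (payoff 8); vs C: C (payoff 17); vs D: D (payoff 20); vs E: C (payoff 16).
Firm 2's best responses — vs A: A (payoff 13); vs B: D (payoff 17); vs C: A (payoff 16); vs D: D (payoff 18).
Mutual best responses occur at (C, A) and (D, D); at each, neither player gains by switching.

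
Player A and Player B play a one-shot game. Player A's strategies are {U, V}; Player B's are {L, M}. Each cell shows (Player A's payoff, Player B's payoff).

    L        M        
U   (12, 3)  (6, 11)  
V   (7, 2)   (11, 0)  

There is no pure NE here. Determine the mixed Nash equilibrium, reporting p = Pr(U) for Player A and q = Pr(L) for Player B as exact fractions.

p = 1/5, q = 1/2

Each player's mixing probability is pinned down by making the *other* player indifferent.
Player B indifferent between L and M: p·3 + (1−p)·2 = p·11 + (1−p)·0 ⟹ 2 + 1p = 0 + 11p ⟹ p = 1/5.
Player A indifferent between U and V: q·12 + (1−q)·6 = q·7 + (1−q)·11 ⟹ 6 + 6q = 11 + (-4)q ⟹ q = 1/2.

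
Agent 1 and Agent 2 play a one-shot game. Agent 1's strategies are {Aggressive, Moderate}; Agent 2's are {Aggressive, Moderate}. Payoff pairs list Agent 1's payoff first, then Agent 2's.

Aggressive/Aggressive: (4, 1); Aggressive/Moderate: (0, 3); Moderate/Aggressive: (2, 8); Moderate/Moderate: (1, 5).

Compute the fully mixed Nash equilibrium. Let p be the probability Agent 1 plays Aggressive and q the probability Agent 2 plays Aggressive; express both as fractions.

p = 3/5, q = 1/3

Each player's mixing probability is pinned down by making the *other* player indifferent.
Agent 2 indifferent between Aggressive and Moderate: p·1 + (1−p)·8 = p·3 + (1−p)·5 ⟹ 8 + (-7)p = 5 + (-2)p ⟹ p = 3/5.
Agent 1 indifferent between Aggressive and Moderate: q·4 + (1−q)·0 = q·2 + (1−q)·1 ⟹ 0 + 4q = 1 + 1q ⟹ q = 1/3.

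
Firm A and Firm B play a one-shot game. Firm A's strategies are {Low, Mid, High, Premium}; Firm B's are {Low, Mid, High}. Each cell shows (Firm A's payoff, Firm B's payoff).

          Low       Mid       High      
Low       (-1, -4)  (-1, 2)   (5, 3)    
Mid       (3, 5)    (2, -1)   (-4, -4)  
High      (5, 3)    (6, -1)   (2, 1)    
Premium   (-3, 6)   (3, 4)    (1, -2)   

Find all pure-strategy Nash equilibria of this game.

(Low, High) and (High, Low)

Check mutual best responses: a cell is a NE iff neither player can gain by unilaterally deviating.
Firm A's best responses — vs Low: High (payoff 5); vs Mid: High (payoff 6); vs High: Low (payoff 5).
Firm B's best responses — vs Low: High (payoff 3); vs Mid: Low (payoff 5); vs High: Low (payoff 3); vs Premium: Low (payoff 6).
Mutual best responses occur at (Low, High) and (High, Low); at each, neither player gains by switching.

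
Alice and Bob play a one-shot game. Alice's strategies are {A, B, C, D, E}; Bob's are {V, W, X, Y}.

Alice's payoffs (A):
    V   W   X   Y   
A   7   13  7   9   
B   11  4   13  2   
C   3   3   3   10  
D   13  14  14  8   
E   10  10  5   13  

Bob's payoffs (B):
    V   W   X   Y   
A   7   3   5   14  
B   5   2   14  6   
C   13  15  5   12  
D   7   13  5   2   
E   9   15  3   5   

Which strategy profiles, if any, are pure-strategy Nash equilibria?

(D, W)

A profile is a Nash equilibrium when each player is best-responding to the other.
Alice's best responses — vs V: D (payoff 13); vs W: D (payoff 14); vs X: D (payoff 14); vs Y: E (payoff 13).
Bob's best responses — vs A: Y (payoff 14); vs B: X (payoff 14); vs C: W (payoff 15); vs D: W (payoff 13); vs E: W (payoff 15).
The only mutual best response is (D, W); neither player gains by switching there.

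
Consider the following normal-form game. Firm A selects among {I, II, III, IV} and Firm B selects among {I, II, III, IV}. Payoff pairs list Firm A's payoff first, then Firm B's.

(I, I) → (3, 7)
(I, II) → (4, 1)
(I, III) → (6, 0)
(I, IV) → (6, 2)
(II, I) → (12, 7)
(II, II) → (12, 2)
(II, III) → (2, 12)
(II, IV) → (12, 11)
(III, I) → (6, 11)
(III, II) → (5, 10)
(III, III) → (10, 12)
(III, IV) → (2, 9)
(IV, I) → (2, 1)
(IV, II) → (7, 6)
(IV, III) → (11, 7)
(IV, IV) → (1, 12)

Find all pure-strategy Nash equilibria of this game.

A profile is a Nash equilibrium when each player is best-responding to the other.
Firm A's best responses — vs I: II (payoff 12); vs II: II (payoff 12); vs III: IV (payoff 11); vs IV: II (payoff 12).
Firm B's best responses — vs I: I (payoff 7); vs II: III (payoff 12); vs III: III (payoff 12); vs IV: IV (payoff 12).
No cell has both players best-responding. For instance, Firm A's best reply to I is II, but against II Firm B prefers III over I.

No pure-strategy Nash equilibrium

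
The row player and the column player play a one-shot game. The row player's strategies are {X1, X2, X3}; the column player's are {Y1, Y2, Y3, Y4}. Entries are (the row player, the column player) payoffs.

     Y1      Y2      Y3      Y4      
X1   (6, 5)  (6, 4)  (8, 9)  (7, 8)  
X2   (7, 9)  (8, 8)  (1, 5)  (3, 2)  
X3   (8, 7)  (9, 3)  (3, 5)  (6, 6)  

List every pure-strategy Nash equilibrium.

(X1, Y3) and (X3, Y1)

A profile is a Nash equilibrium when each player is best-responding to the other.
The row player's best responses — vs Y1: X3 (payoff 8); vs Y2: X3 (payoff 9); vs Y3: X1 (payoff 8); vs Y4: X1 (payoff 7).
The column player's best responses — vs X1: Y3 (payoff 9); vs X2: Y1 (payoff 9); vs X3: Y1 (payoff 7).
Mutual best responses occur at (X1, Y3) and (X3, Y1); at each, neither player gains by switching.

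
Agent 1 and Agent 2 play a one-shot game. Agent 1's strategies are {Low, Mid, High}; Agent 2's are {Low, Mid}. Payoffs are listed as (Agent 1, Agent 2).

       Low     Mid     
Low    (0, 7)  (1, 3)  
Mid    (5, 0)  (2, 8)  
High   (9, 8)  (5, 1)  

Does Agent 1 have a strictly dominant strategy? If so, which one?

A strategy is strictly dominant if it gives Agent 1 a strictly higher payoff than every other strategy, against every choice by the opponent.
High strictly dominates: vs Low: 9 > each of {0, 5}; vs Mid: 5 > each of {1, 2}.

High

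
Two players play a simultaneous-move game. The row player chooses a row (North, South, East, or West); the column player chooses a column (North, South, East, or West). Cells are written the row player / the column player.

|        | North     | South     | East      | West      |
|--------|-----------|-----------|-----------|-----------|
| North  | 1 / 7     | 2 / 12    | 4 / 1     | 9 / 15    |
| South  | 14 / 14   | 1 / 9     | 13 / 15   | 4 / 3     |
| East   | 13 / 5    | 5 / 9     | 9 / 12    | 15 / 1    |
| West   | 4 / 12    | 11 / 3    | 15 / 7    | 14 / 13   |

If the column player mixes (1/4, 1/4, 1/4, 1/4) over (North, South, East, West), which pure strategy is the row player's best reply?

West

Compute the row player's expected payoff from each pure strategy against the given mix.
North: (1/4)·1 + (1/4)·2 + (1/4)·4 + (1/4)·9 = 4
South: (1/4)·14 + (1/4)·1 + (1/4)·13 + (1/4)·4 = 8
East: (1/4)·13 + (1/4)·5 + (1/4)·9 + (1/4)·15 = 21/2
West: (1/4)·4 + (1/4)·11 + (1/4)·15 + (1/4)·14 = 11
Highest expected payoff is 11, from West.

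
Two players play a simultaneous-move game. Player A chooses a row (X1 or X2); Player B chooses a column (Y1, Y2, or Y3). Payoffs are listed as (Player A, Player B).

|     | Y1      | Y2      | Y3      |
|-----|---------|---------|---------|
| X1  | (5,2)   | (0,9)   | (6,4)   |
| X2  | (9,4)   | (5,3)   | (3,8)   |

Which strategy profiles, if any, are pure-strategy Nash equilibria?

A profile is a Nash equilibrium when each player is best-responding to the other.
Player A's best responses — vs Y1: X2 (payoff 9); vs Y2: X2 (payoff 5); vs Y3: X1 (payoff 6).
Player B's best responses — vs X1: Y2 (payoff 9); vs X2: Y3 (payoff 8).
No cell has both players best-responding. For instance, Player A's best reply to Y1 is X2, but against X2 Player B prefers Y3 over Y1.

None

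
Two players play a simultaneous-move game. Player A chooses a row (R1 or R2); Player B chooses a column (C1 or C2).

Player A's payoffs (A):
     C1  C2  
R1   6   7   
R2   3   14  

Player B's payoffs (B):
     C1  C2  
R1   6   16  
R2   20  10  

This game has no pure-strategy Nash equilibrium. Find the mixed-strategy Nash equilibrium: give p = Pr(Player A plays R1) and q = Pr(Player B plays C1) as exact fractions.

Each player's mixing probability is pinned down by making the *other* player indifferent.
Player B indifferent between C1 and C2: p·6 + (1−p)·20 = p·16 + (1−p)·10 ⟹ 20 + (-14)p = 10 + 6p ⟹ p = 1/2.
Player A indifferent between R1 and R2: q·6 + (1−q)·7 = q·3 + (1−q)·14 ⟹ 7 + (-1)q = 14 + (-11)q ⟹ q = 7/10.

p = 1/2, q = 7/10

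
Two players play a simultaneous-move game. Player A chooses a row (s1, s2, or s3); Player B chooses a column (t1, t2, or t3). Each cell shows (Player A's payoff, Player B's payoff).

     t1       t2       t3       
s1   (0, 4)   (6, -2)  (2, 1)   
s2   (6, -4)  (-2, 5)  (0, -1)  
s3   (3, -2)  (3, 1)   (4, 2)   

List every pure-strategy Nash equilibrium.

Find each player's best response to every opponent strategy; NE are the intersections.
Player A's best responses — vs t1: s2 (payoff 6); vs t2: s1 (payoff 6); vs t3: s3 (payoff 4).
Player B's best responses — vs s1: t1 (payoff 4); vs s2: t2 (payoff 5); vs s3: t3 (payoff 2).
The only mutual best response is (s3, t3); neither player gains by switching there.

(s3, t3)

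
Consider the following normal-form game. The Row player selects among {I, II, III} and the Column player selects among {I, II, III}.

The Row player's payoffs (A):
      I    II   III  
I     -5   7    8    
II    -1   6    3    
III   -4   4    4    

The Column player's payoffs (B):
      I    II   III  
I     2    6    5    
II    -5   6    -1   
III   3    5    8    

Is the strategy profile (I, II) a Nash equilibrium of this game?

Holding the Column player at II: the Row player gets 7 from I, versus 6 from II, 4 from III. No profitable deviation for the Row player.
Holding the Row player at I: the Column player gets 6 from II, versus 2 from I, 5 from III. No profitable deviation for the Column player either.

Yes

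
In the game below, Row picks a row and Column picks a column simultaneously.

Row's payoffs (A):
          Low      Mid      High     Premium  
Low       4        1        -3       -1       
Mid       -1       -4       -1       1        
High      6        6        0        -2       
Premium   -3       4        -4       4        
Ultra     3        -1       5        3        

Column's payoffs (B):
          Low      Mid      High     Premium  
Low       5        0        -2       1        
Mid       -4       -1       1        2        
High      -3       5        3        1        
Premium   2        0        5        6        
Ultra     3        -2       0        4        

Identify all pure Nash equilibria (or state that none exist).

Check mutual best responses: a cell is a NE iff neither player can gain by unilaterally deviating.
Row's best responses — vs Low: High (payoff 6); vs Mid: High (payoff 6); vs High: Ultra (payoff 5); vs Premium: Premium (payoff 4).
Column's best responses — vs Low: Low (payoff 5); vs Mid: Premium (payoff 2); vs High: Mid (payoff 5); vs Premium: Premium (payoff 6); vs Ultra: Premium (payoff 4).
Mutual best responses occur at (High, Mid) and (Premium, Premium); at each, neither player gains by switching.

(High, Mid) and (Premium, Premium)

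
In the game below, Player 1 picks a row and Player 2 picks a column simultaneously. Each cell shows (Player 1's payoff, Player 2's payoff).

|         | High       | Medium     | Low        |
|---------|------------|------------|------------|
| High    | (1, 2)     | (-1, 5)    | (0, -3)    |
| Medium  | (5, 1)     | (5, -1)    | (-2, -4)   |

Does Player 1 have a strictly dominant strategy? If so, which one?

No strictly dominant strategy

Check whether one of Player 1's strategies beats all alternatives regardless of what the opponent does.
High is not dominant: against High, Medium gives 5 > 1.
Medium is not dominant: against Low, High gives 0 > -2.
No single strategy is best against every opponent action.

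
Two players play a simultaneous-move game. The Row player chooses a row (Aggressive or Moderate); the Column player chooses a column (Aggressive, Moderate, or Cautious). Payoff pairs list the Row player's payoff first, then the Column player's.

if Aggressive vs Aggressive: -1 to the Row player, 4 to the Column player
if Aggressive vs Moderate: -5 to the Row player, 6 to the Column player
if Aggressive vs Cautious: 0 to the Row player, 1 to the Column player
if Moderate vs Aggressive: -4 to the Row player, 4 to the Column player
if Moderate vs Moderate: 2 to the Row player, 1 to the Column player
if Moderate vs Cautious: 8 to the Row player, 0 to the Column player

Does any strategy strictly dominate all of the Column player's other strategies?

No strictly dominant strategy

Check whether one of the Column player's strategies beats all alternatives regardless of what the opponent does.
Aggressive is not dominant: against Aggressive, Moderate gives 6 > 4.
Moderate is not dominant: against Moderate, Aggressive gives 4 > 1.
Cautious is not dominant: against Aggressive, Aggressive gives 4 > 1.
No single strategy is best against every opponent action.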